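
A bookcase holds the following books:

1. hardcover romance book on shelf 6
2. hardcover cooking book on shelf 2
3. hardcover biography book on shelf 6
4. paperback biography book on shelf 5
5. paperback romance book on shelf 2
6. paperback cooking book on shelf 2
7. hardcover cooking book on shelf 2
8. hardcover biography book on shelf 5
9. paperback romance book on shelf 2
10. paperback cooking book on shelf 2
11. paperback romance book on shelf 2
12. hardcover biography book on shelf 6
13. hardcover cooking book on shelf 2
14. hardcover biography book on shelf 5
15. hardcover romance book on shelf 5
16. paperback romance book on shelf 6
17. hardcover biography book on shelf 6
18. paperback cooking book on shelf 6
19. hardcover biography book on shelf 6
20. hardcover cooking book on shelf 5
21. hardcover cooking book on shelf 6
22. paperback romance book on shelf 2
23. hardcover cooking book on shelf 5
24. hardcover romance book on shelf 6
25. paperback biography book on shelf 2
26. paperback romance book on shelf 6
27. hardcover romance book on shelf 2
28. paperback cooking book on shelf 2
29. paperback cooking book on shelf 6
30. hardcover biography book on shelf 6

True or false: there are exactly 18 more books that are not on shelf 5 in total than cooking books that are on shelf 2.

books that are not on shelf 5: 24.
cooking books on shelf 2: 6.
The claim requires 24 − 6 (= 18) to equal 18, which holds.

True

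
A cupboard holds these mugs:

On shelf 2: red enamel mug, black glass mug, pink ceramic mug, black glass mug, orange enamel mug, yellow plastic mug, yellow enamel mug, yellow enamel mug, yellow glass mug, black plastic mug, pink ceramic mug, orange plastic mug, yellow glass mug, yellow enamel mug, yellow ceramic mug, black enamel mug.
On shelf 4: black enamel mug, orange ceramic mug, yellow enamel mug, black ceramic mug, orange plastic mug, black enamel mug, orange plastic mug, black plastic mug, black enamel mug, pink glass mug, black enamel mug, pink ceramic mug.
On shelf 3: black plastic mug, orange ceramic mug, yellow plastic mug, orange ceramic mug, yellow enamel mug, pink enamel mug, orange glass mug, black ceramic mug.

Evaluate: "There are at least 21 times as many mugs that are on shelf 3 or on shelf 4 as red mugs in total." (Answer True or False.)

|mugs on shelf 3 or on shelf 4| = 20.
|red mugs| = 1.
The claim requires 20 ≥ 21 × 1 = 21, which does not hold.

False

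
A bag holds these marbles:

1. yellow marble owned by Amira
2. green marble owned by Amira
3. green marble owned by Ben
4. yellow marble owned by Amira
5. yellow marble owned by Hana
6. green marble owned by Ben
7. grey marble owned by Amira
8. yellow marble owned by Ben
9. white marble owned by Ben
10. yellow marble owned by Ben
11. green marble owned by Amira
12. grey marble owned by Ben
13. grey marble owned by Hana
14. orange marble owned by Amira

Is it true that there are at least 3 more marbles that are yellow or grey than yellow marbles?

There are 8 marbles that are yellow or grey.
There are 5 yellow marbles.
The claim requires 8 − 5 = 3 ≥ 3, which holds.

True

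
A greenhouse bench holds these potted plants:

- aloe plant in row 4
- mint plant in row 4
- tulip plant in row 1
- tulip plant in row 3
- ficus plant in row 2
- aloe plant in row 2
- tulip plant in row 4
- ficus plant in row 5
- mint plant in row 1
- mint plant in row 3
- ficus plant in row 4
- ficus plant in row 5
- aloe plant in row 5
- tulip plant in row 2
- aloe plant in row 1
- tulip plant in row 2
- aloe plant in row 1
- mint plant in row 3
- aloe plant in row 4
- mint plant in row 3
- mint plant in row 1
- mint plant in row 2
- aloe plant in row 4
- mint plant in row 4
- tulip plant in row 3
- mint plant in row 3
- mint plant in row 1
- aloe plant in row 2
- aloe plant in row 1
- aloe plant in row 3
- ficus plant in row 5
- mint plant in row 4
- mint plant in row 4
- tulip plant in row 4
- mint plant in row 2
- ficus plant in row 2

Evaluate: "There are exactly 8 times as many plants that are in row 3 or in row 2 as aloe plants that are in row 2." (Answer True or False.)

There are 15 plants in row 3 or in row 2.
There are 2 aloe plants in row 2.
The claim requires 15 = 8 × 2 = 16, which does not hold.

False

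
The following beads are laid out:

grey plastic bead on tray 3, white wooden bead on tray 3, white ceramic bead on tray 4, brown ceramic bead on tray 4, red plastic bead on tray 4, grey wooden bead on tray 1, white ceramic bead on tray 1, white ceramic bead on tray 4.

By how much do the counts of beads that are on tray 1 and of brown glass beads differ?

beads on tray 1: 2. brown glass beads: 0.
|2 − 0| = 2 − 0 = 2.

2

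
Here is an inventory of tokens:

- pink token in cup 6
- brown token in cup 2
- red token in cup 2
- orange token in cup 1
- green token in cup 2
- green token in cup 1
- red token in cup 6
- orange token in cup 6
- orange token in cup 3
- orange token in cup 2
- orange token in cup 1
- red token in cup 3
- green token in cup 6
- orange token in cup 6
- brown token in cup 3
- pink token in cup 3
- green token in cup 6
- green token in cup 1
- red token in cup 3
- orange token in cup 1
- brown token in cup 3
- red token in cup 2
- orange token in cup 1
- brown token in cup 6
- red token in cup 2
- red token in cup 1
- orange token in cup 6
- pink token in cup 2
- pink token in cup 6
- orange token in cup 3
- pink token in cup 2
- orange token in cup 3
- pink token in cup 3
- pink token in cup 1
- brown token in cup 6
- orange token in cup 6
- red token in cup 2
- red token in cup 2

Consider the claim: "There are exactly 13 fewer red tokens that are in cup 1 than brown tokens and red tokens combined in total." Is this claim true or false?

red tokens in cup 1: 1.
brown tokens: 5; red tokens: 9; combined: 5 + 9 = 14.
The claim requires 14 − 1 (= 13) to equal 13, which holds.

True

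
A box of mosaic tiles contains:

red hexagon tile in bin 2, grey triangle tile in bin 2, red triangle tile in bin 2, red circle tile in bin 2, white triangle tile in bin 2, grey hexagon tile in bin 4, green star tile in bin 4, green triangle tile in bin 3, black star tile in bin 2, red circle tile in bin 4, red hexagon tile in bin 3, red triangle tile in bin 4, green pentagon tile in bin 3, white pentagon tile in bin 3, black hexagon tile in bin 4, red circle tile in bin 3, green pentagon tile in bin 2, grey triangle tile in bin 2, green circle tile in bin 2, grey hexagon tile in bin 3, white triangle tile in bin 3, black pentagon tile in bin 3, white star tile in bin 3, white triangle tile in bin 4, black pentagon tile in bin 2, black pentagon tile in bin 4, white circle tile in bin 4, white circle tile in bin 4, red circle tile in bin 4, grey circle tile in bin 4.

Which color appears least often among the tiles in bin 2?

Counts by color (restricted to tiles in bin 2): red 3, green 2, grey 2, black 2, white 1.
The minimum is 1, held uniquely by white.

white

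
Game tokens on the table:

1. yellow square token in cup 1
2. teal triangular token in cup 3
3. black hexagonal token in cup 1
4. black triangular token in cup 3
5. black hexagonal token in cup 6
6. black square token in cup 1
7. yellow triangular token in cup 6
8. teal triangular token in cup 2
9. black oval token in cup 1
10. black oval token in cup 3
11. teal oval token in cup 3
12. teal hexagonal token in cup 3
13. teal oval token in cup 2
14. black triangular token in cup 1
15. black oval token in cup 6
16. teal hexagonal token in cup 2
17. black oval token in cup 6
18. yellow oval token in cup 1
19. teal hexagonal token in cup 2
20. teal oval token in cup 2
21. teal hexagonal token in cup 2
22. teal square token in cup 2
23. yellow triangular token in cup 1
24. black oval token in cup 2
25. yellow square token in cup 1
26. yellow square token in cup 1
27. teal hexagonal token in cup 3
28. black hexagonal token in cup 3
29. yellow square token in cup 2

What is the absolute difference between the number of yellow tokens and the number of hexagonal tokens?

1

yellow tokens: 7. hexagonal tokens: 8.
|7 − 8| = 8 − 7 = 1.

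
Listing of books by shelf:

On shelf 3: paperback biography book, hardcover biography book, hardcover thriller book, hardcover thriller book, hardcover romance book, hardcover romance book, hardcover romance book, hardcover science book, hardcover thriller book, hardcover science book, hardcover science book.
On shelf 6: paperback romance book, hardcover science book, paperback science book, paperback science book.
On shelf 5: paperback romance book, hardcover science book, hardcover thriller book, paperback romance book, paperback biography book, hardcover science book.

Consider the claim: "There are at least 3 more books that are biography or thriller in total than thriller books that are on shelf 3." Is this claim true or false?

books that are biography or thriller: 7.
thriller books on shelf 3: 3.
The claim requires 7 − 3 = 4 ≥ 3, which holds.

True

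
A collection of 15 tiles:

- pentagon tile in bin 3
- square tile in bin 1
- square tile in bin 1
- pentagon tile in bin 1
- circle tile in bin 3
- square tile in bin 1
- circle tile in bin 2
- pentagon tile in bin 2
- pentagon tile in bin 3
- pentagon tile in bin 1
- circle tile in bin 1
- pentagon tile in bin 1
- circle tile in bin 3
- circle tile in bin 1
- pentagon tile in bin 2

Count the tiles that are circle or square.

8

circle: 5; square: 3; together 5 + 3 = 8.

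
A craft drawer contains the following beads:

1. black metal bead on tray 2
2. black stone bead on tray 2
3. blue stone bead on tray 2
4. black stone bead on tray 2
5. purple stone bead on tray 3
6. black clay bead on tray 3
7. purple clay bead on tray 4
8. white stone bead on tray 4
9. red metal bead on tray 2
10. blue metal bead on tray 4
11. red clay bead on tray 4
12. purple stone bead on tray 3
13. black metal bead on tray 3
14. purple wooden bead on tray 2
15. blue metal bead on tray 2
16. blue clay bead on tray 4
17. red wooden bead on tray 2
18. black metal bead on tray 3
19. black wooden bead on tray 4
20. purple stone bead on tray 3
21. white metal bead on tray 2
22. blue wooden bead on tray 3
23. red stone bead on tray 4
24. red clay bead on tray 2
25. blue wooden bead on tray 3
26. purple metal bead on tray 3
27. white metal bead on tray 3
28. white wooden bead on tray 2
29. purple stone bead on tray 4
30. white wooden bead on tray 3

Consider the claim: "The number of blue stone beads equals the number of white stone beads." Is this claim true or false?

blue stone beads: 1.
white stone beads: 1.
The claim requires 1 = 1, which holds.

True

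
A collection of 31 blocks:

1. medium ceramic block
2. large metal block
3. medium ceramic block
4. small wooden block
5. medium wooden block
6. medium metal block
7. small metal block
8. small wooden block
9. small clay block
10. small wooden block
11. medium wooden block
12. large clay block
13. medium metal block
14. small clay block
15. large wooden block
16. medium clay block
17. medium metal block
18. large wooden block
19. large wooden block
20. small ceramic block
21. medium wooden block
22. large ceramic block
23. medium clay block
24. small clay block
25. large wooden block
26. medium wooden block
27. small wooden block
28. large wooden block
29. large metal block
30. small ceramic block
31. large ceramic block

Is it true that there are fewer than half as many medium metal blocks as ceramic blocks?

medium metal blocks: 3.
ceramic blocks: 6.
The claim requires 2 × 3 = 6 < 6, which does not hold.

False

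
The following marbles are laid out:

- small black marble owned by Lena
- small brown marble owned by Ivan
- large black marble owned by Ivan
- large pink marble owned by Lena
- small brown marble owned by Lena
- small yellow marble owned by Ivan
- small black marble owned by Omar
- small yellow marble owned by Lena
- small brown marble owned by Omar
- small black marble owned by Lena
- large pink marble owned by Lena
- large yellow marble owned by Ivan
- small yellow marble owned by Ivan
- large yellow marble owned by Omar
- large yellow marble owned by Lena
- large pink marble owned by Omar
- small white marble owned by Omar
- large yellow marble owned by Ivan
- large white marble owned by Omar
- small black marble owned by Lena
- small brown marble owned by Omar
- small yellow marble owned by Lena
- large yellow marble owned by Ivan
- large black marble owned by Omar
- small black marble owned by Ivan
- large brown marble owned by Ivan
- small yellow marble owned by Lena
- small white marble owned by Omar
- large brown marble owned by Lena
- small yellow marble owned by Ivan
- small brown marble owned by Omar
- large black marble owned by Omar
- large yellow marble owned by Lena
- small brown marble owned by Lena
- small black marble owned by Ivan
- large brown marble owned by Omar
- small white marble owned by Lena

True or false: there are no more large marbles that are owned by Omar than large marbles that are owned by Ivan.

False

|large marbles owned by Omar| = 6.
|large marbles owned by Ivan| = 5.
The claim requires 6 ≤ 5, which does not hold.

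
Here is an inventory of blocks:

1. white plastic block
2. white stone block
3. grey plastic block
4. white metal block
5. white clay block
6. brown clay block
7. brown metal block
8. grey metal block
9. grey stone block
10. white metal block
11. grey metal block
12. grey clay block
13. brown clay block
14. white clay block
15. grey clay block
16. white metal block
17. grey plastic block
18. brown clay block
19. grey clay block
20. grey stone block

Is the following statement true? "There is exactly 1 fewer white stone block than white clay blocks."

white stone blocks: 1.
white clay blocks: 2.
The claim requires 2 − 1 (= 1) to equal 1, which holds.

True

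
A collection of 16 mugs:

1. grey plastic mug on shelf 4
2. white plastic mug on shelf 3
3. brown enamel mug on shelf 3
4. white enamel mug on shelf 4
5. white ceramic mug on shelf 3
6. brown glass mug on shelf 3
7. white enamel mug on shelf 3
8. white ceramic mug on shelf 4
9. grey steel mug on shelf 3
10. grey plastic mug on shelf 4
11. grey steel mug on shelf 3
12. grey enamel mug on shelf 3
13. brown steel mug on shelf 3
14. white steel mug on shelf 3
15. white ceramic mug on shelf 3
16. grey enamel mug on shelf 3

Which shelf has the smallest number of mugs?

Counts by shelf: shelf 3→12, shelf 4→4.
The minimum is 4, held uniquely by shelf 4.

shelf 4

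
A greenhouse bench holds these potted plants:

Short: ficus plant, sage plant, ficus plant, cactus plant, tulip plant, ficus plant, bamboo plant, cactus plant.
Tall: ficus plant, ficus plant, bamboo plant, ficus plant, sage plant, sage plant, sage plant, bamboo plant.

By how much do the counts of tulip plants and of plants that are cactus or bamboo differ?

tulip plants: 1. plants that are cactus or bamboo: 5.
|1 − 5| = 5 − 1 = 4.

4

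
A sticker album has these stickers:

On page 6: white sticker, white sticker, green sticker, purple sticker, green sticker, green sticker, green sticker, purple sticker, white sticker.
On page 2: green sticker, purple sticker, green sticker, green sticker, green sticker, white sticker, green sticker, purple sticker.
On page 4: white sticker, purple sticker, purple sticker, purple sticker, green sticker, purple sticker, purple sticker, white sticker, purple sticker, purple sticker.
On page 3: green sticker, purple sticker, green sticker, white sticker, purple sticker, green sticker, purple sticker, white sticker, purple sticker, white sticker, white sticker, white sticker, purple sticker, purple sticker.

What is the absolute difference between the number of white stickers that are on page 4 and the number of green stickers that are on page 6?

2

white stickers on page 4: 2. green stickers on page 6: 4.
|2 − 4| = 4 − 2 = 2.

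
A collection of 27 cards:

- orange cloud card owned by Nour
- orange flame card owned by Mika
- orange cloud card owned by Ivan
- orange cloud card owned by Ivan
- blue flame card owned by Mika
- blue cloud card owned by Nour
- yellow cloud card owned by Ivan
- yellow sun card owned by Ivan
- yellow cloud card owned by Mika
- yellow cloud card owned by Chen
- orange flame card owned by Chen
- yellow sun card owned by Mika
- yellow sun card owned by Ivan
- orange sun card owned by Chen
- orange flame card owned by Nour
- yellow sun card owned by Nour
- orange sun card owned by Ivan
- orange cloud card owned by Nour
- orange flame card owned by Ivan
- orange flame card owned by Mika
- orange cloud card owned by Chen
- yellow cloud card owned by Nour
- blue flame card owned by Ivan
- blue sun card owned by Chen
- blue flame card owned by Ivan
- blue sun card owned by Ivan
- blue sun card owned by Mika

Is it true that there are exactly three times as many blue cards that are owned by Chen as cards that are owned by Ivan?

Count of blue cards owned by Chen: 1.
Count of cards owned by Ivan: 10.
The claim requires 1 = 3 × 10 = 30, which does not hold.

False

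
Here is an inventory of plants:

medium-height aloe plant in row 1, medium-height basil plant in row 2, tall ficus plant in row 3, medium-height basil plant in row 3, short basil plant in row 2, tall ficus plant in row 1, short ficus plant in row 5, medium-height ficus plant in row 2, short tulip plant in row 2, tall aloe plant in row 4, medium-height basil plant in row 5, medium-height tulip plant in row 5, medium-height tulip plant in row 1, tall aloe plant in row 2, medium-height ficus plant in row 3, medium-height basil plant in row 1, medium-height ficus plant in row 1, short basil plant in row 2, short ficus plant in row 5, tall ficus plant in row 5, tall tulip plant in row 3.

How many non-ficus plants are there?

Total plants: 21; with the excluded value: 8; remaining 21 − 8 = 13.

13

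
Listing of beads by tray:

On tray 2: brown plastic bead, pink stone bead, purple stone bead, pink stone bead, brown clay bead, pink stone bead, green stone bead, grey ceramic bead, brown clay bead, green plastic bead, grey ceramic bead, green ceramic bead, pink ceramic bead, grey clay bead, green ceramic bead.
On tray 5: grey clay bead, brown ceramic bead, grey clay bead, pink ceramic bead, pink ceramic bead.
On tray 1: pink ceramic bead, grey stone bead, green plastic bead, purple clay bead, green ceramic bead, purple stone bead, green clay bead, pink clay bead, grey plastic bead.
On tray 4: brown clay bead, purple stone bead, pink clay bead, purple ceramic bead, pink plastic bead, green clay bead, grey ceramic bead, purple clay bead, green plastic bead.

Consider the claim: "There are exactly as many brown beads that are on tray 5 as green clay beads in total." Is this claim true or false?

brown beads on tray 5: 1.
green clay beads: 2.
The claim requires 1 = 2, which does not hold.

False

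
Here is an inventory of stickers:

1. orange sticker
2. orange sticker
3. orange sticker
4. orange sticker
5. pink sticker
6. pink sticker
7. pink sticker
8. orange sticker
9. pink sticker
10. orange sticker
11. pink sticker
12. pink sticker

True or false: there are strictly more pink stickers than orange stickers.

False

pink stickers: 6.
orange stickers: 6.
The claim requires 6 > 6, which does not hold.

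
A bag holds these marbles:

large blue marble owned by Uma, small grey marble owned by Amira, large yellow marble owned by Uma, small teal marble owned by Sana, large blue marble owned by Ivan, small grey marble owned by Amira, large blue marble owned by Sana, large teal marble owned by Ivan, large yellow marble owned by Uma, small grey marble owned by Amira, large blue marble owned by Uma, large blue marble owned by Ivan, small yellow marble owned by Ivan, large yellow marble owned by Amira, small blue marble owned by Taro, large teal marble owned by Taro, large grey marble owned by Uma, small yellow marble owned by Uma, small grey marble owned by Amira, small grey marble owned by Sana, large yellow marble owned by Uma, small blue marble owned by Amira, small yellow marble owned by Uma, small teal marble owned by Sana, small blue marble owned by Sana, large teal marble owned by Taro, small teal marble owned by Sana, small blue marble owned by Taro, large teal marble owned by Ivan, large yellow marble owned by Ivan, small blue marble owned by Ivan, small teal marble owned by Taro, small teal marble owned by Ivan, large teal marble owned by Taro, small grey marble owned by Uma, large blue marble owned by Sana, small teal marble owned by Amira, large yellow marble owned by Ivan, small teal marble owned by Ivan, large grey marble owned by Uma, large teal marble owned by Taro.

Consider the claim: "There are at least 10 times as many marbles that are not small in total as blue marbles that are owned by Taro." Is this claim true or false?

True

marbles that are not small: 20.
blue marbles owned by Taro: 2.
The claim requires 20 ≥ 10 × 2 = 20, which holds.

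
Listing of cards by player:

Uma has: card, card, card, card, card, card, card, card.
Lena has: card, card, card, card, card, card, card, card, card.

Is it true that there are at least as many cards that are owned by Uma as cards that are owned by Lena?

cards owned by Uma: 8.
cards owned by Lena: 9.
The claim requires 8 ≥ 9, which does not hold.

False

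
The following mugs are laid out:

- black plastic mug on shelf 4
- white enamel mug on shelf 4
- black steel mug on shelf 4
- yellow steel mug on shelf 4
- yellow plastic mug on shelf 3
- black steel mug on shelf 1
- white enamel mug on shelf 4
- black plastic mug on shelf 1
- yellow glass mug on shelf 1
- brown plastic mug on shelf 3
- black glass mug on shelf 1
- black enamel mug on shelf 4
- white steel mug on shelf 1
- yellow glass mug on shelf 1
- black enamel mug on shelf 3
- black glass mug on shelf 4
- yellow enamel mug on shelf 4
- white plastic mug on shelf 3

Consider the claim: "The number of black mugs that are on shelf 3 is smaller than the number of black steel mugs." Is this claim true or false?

True

|black mugs on shelf 3| = 1.
|black steel mugs| = 2.
The claim requires 1 < 2, which holds.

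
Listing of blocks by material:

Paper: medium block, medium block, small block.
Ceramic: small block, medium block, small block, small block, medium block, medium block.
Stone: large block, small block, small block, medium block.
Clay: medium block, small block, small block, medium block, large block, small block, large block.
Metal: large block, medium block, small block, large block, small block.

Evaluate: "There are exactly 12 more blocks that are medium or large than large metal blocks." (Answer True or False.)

True

blocks that are medium or large: 14.
large metal blocks: 2.
The claim requires 14 − 2 (= 12) to equal 12, which holds.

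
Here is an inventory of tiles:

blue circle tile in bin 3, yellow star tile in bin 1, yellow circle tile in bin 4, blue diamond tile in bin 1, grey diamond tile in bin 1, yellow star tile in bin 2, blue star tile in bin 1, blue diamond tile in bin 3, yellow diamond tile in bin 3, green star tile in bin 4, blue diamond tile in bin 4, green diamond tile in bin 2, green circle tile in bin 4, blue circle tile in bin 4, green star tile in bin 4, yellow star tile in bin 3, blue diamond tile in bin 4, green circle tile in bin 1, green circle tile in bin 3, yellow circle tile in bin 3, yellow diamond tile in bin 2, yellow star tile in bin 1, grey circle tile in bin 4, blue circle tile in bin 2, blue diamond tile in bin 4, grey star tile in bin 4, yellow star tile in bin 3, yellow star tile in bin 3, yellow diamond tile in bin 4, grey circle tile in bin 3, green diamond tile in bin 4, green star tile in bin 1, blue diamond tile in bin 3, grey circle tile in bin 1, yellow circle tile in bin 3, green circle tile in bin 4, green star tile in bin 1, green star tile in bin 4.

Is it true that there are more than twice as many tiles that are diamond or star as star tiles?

False

tiles that are diamond or star: 25.
star tiles: 13.
The claim requires 25 > 2 × 13 = 26, which does not hold.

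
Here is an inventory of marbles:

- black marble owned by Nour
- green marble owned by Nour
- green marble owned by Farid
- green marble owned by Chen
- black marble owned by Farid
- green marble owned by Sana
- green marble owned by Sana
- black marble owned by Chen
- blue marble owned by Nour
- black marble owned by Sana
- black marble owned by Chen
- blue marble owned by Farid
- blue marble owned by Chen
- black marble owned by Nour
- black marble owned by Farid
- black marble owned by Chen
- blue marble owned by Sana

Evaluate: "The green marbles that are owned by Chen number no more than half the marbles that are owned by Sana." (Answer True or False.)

green marbles owned by Chen: 1.
marbles owned by Sana: 4.
The claim requires 2 × 1 = 2 ≤ 4, which holds.

True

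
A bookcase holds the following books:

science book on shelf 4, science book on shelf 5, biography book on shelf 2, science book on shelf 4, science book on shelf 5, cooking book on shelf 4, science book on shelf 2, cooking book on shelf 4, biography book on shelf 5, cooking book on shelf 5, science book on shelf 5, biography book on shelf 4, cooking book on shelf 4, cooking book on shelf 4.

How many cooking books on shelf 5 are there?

1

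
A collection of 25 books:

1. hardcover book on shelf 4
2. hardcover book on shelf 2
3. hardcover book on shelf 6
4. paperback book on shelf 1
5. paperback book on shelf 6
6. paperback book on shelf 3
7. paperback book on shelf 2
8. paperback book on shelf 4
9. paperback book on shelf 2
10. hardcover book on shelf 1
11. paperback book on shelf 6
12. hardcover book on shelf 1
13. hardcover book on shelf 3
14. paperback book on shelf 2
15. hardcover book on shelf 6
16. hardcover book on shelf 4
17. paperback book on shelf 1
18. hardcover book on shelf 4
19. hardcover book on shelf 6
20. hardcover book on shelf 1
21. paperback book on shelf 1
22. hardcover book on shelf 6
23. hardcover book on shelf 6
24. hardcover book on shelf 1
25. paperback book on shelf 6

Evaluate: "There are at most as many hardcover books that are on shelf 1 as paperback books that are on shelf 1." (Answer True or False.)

There are 4 hardcover books on shelf 1.
There are 3 paperback books on shelf 1.
The claim requires 4 ≤ 3, which does not hold.

False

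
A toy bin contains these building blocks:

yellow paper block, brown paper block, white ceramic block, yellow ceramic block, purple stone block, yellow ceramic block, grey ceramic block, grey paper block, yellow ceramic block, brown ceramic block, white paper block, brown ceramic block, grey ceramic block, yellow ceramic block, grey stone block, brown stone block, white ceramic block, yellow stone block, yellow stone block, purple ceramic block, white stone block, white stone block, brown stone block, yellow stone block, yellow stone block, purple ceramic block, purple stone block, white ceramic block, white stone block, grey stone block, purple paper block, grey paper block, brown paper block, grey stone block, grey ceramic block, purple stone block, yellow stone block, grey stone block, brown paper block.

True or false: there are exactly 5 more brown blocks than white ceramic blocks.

brown blocks: 7.
white ceramic blocks: 3.
The claim requires 7 − 3 (= 4) to equal 5, which does not hold.

False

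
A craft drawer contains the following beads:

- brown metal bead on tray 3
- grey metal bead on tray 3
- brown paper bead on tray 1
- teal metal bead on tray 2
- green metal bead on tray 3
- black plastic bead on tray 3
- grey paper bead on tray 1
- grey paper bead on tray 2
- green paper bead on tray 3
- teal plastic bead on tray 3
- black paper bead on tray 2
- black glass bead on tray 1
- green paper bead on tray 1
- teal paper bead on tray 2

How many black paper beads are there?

1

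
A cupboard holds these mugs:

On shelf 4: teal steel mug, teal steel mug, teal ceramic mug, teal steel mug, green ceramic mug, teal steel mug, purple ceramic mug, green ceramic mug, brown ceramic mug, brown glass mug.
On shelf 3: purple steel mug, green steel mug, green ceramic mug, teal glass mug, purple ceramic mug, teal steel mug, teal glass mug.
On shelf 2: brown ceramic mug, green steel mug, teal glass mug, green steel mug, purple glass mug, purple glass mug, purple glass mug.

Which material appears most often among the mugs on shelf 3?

steel

Counts by material (restricted to mugs on shelf 3): steel 3, ceramic 2, glass 2.
The maximum is 3, held uniquely by steel.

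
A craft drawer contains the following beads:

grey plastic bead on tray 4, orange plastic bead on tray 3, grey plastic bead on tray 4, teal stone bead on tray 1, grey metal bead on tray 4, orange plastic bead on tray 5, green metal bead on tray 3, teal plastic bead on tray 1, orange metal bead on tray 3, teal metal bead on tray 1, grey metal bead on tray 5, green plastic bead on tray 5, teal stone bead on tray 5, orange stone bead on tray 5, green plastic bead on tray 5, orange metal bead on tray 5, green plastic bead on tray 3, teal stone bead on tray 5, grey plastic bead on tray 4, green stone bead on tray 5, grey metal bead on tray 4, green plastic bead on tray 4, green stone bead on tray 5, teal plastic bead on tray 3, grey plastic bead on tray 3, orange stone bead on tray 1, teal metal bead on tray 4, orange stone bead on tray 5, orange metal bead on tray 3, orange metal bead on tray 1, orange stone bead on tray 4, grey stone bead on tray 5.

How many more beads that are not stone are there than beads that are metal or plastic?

0

beads that are not stone: 22.
beads that are metal or plastic: 22.
22 − 22 = 0.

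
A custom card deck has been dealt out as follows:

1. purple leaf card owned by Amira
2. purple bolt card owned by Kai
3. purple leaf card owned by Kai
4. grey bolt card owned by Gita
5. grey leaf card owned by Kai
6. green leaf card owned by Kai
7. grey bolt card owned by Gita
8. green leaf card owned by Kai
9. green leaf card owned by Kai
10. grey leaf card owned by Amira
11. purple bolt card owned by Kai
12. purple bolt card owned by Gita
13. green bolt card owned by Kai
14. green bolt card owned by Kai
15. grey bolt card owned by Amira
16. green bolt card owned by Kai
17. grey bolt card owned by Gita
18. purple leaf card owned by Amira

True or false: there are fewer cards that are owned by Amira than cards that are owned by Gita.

cards owned by Amira: 4.
cards owned by Gita: 4.
The claim requires 4 < 4, which does not hold.

False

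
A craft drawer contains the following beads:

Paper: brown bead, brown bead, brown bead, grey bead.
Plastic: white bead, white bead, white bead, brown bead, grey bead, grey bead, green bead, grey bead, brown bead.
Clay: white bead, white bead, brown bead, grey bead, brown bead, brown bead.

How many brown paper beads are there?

3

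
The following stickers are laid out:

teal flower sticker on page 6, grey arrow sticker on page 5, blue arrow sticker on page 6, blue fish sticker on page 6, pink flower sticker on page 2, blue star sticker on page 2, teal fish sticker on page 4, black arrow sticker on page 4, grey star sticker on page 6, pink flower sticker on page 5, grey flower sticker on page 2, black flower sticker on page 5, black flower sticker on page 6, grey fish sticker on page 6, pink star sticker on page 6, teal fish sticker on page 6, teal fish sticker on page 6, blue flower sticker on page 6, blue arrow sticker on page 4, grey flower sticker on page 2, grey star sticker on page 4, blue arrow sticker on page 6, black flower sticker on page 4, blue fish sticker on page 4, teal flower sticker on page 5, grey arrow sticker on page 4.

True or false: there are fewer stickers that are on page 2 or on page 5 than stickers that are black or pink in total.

False

There are 8 stickers on page 2 or on page 5.
There are 7 stickers that are black or pink.
The claim requires 8 < 7, which does not hold.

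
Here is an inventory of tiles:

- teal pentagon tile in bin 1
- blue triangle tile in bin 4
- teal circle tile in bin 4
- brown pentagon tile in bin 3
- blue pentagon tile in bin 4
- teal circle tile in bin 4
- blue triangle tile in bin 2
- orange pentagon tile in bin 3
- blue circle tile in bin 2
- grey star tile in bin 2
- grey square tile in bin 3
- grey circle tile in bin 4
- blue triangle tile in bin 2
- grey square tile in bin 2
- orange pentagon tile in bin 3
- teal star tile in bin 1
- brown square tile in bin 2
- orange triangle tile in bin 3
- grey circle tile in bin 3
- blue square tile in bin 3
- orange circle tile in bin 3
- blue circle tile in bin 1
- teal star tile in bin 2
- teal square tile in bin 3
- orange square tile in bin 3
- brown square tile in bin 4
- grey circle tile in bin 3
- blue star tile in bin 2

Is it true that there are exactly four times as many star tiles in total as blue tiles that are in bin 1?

True

There are 4 star tiles.
There is 1 blue tile in bin 1.
The claim requires 4 = 4 × 1 = 4, which holds.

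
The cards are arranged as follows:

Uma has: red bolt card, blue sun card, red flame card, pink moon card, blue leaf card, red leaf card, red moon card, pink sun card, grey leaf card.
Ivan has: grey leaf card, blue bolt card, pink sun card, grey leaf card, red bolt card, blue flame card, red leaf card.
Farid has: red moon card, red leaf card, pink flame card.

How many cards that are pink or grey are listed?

grey: 3; pink: 4; together 3 + 4 = 7.

7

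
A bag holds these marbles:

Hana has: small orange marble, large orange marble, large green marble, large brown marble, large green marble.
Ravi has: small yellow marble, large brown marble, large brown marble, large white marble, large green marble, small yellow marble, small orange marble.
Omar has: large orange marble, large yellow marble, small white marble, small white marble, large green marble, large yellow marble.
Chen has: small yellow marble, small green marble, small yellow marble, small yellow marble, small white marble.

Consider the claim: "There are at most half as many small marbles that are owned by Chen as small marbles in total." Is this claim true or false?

True

|small marbles owned by Chen| = 5.
|small marbles| = 11.
The claim requires 2 × 5 = 10 ≤ 11, which holds.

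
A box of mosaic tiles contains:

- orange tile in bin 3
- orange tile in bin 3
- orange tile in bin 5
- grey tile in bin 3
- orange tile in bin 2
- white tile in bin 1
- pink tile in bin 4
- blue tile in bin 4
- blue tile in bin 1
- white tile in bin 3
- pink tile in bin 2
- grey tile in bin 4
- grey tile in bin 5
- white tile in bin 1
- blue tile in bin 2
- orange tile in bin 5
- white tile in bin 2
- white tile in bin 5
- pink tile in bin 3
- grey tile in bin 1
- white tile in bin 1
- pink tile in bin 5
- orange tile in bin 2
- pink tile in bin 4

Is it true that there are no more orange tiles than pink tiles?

False

orange tiles: 6.
pink tiles: 5.
The claim requires 6 ≤ 5, which does not hold.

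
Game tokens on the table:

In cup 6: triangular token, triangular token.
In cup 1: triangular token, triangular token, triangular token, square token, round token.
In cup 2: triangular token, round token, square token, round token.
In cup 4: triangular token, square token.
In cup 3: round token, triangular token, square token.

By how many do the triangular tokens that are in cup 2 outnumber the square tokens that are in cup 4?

0

triangular tokens in cup 2: 1.
square tokens in cup 4: 1.
1 − 1 = 0.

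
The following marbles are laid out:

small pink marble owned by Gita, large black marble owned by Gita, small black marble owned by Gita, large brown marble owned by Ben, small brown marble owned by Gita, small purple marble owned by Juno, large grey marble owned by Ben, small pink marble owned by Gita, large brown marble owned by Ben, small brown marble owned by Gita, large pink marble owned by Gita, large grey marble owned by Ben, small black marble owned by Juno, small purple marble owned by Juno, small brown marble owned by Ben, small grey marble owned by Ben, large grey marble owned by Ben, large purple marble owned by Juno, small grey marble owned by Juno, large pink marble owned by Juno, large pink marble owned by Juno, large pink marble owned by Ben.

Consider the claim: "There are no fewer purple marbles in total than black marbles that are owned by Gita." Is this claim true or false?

There are 3 purple marbles.
Count of black marbles owned by Gita: 2.
The claim requires 3 ≥ 2, which holds.

True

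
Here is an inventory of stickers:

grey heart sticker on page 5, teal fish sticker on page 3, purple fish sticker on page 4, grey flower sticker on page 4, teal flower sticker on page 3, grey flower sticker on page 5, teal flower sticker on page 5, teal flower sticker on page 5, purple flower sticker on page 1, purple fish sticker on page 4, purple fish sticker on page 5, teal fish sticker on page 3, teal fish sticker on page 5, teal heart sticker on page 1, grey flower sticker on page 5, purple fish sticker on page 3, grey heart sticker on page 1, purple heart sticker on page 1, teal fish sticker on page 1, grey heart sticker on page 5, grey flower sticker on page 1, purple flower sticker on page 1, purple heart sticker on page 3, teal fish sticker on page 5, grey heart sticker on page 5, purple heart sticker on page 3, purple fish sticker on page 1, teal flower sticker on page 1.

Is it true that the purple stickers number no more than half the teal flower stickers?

There are 10 purple stickers.
There are 4 teal flower stickers.
The claim requires 2 × 10 = 20 ≤ 4, which does not hold.

False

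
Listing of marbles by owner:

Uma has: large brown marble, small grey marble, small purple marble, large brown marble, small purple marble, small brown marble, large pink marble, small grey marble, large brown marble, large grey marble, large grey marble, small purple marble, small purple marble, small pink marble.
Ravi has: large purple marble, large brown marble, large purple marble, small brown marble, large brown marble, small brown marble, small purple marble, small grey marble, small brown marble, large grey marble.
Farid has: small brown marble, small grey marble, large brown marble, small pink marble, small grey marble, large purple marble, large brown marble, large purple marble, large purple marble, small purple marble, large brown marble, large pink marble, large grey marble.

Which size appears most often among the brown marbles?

Counts by size (restricted to brown marbles): large 8, small 5.
The maximum is 8, held uniquely by large.

large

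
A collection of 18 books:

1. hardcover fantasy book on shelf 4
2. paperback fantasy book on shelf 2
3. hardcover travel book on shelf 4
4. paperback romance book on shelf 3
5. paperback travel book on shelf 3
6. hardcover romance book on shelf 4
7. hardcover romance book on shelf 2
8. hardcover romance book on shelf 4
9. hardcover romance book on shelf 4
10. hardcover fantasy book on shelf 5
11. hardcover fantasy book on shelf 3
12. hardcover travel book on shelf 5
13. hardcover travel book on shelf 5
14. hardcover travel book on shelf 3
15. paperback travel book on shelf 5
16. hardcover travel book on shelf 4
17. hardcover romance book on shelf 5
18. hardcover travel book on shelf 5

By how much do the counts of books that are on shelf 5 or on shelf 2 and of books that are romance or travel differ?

books on shelf 5 or on shelf 2: 8. books that are romance or travel: 14.
|8 − 14| = 14 − 8 = 6.

6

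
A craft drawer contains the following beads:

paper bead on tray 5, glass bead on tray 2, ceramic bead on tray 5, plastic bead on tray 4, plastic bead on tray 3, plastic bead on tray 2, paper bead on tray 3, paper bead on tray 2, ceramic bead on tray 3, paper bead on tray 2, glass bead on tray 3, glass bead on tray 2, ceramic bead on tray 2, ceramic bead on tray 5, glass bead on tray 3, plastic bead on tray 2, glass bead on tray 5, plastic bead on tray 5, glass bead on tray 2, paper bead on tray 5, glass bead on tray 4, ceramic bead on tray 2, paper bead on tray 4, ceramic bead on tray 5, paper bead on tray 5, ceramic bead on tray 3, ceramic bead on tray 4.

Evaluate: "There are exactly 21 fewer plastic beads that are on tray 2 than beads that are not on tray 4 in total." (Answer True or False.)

plastic beads on tray 2: 2.
beads that are not on tray 4: 23.
The claim requires 23 − 2 (= 21) to equal 21, which holds.

True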